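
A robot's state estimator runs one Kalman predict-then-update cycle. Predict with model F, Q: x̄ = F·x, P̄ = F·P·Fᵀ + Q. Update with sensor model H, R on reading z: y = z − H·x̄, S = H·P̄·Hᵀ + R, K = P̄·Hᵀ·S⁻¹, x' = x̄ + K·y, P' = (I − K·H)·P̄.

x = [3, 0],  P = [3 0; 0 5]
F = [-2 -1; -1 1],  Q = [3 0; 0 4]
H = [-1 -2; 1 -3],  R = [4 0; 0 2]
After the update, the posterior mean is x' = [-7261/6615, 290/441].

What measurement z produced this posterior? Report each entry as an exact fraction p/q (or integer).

x̄ = F·x = [-6, -3]
P̄ = F·P·Fᵀ + Q = [20 1; 1 12]
S = H·P̄·Hᵀ + R = [76 53; 53 124]
K = P̄·Hᵀ·S⁻¹ = [-3629/6615 2458/6615; -83/441 -89/441]
x' − x̄ = [32429/6615, 1613/441] = K·y
y = (KᵀK)⁻¹·Kᵀ·(x' − x̄) = [-13, -6]
z = y + H·x̄ = [-13, -6] + [12, 3] = [-1, -3]

z = [-1, -3]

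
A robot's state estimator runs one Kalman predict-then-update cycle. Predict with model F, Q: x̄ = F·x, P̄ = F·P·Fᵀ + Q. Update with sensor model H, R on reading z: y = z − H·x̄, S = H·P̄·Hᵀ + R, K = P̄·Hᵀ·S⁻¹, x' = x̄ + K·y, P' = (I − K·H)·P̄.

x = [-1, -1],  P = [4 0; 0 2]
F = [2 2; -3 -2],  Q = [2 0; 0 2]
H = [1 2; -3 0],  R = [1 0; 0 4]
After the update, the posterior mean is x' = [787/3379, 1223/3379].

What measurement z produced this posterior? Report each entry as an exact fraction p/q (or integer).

z = [1, -1]

x̄ = F·x = [-4, 5]
P̄ = F·P·Fᵀ + Q = [26 -32; -32 46]
S = H·P̄·Hᵀ + R = [83 114; 114 238]
K = P̄·Hᵀ·S⁻¹ = [-76/3379 -1071/3379; 1668/3379 564/3379]
x' − x̄ = [14303/3379, -15672/3379] = K·y
y = (KᵀK)⁻¹·Kᵀ·(x' − x̄) = [-5, -13]
z = y + H·x̄ = [-5, -13] + [6, 12] = [1, -1]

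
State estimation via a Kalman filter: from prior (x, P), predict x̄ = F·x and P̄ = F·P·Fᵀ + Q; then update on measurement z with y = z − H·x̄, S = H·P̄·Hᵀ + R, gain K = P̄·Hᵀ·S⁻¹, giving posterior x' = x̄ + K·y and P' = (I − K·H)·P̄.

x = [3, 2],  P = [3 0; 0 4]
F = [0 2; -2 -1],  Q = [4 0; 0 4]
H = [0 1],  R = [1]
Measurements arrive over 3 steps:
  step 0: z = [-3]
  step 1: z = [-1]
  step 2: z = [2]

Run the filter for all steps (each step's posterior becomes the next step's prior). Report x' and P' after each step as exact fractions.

step 0: x̄ = F·x = [4, -8]
step 0: P̄ = F·P·Fᵀ + Q = [20 -8; -8 20]
step 0: y = z − H·x̄ = [5]
step 0: S = H·P̄·Hᵀ + R = [21]
step 0: K = P̄·Hᵀ·S⁻¹ = [-8/21; 20/21]
step 0: x' = x̄ + K·y = [44/21, -68/21]
step 0: P' = (I − K·H)·P̄ = [356/21 -8/21; -8/21 20/21]
step 1: x̄ = F·x = [-136/21, -20/21]
step 1: P̄ = F·P·Fᵀ + Q = [164/21 -8/21; -8/21 1496/21]
step 1: y = z − H·x̄ = [-1/21]
step 1: S = H·P̄·Hᵀ + R = [1517/21]
step 1: K = P̄·Hᵀ·S⁻¹ = [-8/1517; 1496/1517]
step 1: x' = x̄ + K·y = [-9824/1517, -1516/1517]
step 1: P' = (I − K·H)·P̄ = [11844/1517 -8/1517; -8/1517 1496/1517]
step 2: x̄ = F·x = [-3032/1517, 572/41]
step 2: P̄ = F·P·Fᵀ + Q = [12052/1517 -80/41; -80/41 1484/41]
step 2: y = z − H·x̄ = [-490/41]
step 2: S = H·P̄·Hᵀ + R = [1525/41]
step 2: K = P̄·Hᵀ·S⁻¹ = [-16/305; 1484/1525]
step 2: x' = x̄ + K·y = [-3096/2257, 708/305]
step 2: P' = (I − K·H)·P̄ = [17700/2257 -16/305; -16/305 1484/1525]

step 0: x' = [44/21, -68/21], P' = [356/21 -8/21; -8/21 20/21]
step 1: x' = [-9824/1517, -1516/1517], P' = [11844/1517 -8/1517; -8/1517 1496/1517]
step 2: x' = [-3096/2257, 708/305], P' = [17700/2257 -16/305; -16/305 1484/1525]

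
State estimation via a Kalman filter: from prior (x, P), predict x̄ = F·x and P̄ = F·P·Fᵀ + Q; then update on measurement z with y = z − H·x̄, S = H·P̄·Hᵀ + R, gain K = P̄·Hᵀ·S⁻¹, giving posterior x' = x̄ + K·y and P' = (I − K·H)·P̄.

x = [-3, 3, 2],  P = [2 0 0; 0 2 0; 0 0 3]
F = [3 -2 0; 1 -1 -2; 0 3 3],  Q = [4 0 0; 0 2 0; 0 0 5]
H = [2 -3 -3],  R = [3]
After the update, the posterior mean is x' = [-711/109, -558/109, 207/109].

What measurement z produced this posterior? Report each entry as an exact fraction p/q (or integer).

z = [-3]

x̄ = F·x = [-15, -10, 15]
P̄ = F·P·Fᵀ + Q = [30 10 -12; 10 18 -24; -12 -24 50]
S = H·P̄·Hᵀ + R = [327]
K = P̄·Hᵀ·S⁻¹ = [22/109; 38/327; -34/109]
x' − x̄ = [924/109, 532/109, -1428/109] = K·y
y = (KᵀK)⁻¹·Kᵀ·(x' − x̄) = [42]
z = y + H·x̄ = [42] + [-45] = [-3]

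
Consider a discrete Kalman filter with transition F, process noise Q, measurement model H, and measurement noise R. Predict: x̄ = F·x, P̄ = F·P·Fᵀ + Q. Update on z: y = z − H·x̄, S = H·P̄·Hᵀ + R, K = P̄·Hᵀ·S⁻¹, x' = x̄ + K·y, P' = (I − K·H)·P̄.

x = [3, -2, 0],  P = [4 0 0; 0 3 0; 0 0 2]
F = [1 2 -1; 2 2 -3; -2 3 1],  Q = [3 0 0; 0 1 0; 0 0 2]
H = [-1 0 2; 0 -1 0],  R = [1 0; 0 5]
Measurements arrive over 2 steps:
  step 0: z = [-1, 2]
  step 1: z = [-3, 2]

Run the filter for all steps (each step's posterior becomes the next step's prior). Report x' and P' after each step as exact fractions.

step 0: x' = [-113/75, -91/45, -296/225], P' = [1592/225 743/270 2414/675; 743/270 721/162 553/405; 2414/675 553/405 4163/2025]
step 1: x' = [-7001137/2073831, -13382656/6221493, -19875904/6221493], P' = [5743183/691277 8040280/2073831 8613430/2073831; 8040280/2073831 26348290/6221493 12099670/6221493; 8613430/2073831 12099670/6221493 57826531/24885972]

step 0: x̄ = F·x = [-1, 2, -12]
step 0: P̄ = F·P·Fᵀ + Q = [21 26 8; 26 47 -4; 8 -4 47]
step 0: y = z − H·x̄ = [22, 4]
step 0: S = H·P̄·Hᵀ + R = [178 34; 34 52]
step 0: K = P̄·Hᵀ·S⁻¹ = [52/675 -743/1350; -17/810 -721/810; 1084/2025 -553/2025]
step 0: x' = x̄ + K·y = [-113/75, -91/45, -296/225]
step 0: P' = (I − K·H)·P̄ = [1592/225 743/270 2414/675; 743/270 721/162 553/405; 2414/675 553/405 4163/2025]
step 1: x̄ = F·x = [-953/225, -28/9, -983/225]
step 1: P̄ = F·P·Fᵀ + Q = [57362/2025 2092/81 69289/4050; 2092/81 2294/81 1360/81; 69289/4050 1360/81 134779/4050]
step 1: y = z − H·x̄ = [338/225, -10/9]
step 1: S = H·P̄·Hᵀ + R = [190367/2025 -628/81; -628/81 2699/81]
step 1: K = P̄·Hᵀ·S⁻¹ = [-2689/2073831 -1608056/2073831; 78500/6221493 -5269658/6221493; 6145951/12442986 -2419934/6221493]
step 1: x' = x̄ + K·y = [-7001137/2073831, -13382656/6221493, -19875904/6221493]
step 1: P' = (I − K·H)·P̄ = [5743183/691277 8040280/2073831 8613430/2073831; 8040280/2073831 26348290/6221493 12099670/6221493; 8613430/2073831 12099670/6221493 57826531/24885972]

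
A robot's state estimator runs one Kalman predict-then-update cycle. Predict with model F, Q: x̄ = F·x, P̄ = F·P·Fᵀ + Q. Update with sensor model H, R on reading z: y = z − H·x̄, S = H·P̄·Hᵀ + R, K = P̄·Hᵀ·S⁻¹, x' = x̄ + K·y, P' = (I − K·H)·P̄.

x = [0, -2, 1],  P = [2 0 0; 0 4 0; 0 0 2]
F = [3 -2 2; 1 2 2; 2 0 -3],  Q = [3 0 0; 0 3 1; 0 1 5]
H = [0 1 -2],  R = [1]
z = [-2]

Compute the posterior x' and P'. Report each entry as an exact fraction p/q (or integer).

x̄ = F·x = [6, -2, -3]
P̄ = F·P·Fᵀ + Q = [45 -2 0; -2 29 -7; 0 -7 31]
y = z − H·x̄ = [-6]
S = H·P̄·Hᵀ + R = [182]
K = P̄·Hᵀ·S⁻¹ = [-1/91; 43/182; -69/182]
x' = x̄ + K·y = [552/91, -311/91, -66/91]
P' = (I − K·H)·P̄ = [4093/91 -139/91 -69/91; -139/91 3429/182 1693/182; -69/91 1693/182 881/182]

x' = [552/91, -311/91, -66/91]
P' = [4093/91 -139/91 -69/91; -139/91 3429/182 1693/182; -69/91 1693/182 881/182]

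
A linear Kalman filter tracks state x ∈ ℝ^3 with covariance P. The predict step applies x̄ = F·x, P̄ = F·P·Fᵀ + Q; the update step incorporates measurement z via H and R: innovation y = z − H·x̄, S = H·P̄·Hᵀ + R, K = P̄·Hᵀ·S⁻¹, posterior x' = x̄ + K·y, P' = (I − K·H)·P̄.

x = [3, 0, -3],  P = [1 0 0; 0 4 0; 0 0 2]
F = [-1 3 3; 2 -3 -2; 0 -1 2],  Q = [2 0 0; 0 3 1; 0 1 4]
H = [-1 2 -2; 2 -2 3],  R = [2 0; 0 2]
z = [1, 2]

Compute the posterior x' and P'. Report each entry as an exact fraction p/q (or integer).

x' = [1933/617, 1048/3085, -4324/3085]
P' = [3940/617 -2585/617 -4352/617; -2585/617 37927/6170 22332/3085; -4352/617 22332/3085 30694/3085]

x̄ = F·x = [-12, 12, -6]
P̄ = F·P·Fᵀ + Q = [57 -50 0; -50 51 5; 0 5 16]
y = z − H·x̄ = [-47, 68]
S = H·P̄·Hᵀ + R = [487 -664; -664 918]
K = P̄·Hᵀ·S⁻¹ = [-203/617 -3/617; 3094/3085 3219/6170; 2518/3085 1949/3085]
x' = x̄ + K·y = [1933/617, 1048/3085, -4324/3085]
P' = (I − K·H)·P̄ = [3940/617 -2585/617 -4352/617; -2585/617 37927/6170 22332/3085; -4352/617 22332/3085 30694/3085]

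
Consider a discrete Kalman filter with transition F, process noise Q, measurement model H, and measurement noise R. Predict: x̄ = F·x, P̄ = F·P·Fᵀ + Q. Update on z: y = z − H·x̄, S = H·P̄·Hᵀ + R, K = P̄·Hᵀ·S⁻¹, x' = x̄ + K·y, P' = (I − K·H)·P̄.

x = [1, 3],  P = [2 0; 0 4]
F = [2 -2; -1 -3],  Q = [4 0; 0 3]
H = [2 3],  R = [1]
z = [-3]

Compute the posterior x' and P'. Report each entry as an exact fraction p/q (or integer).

x' = [586/361, -1515/722]
P' = [3380/361 -2234/361; -2234/361 3033/722]

x̄ = F·x = [-4, -10]
P̄ = F·P·Fᵀ + Q = [28 20; 20 41]
y = z − H·x̄ = [35]
S = H·P̄·Hᵀ + R = [722]
K = P̄·Hᵀ·S⁻¹ = [58/361; 163/722]
x' = x̄ + K·y = [586/361, -1515/722]
P' = (I − K·H)·P̄ = [3380/361 -2234/361; -2234/361 3033/722]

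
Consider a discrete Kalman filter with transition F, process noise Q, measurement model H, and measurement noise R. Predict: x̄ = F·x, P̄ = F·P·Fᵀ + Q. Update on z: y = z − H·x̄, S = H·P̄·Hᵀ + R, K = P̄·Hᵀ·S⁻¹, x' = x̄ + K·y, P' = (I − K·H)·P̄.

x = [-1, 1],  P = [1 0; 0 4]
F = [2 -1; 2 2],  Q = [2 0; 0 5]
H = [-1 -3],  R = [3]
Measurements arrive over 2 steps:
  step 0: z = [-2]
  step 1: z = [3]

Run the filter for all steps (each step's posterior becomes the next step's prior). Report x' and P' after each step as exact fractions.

step 0: x̄ = F·x = [-3, 0]
step 0: P̄ = F·P·Fᵀ + Q = [10 -4; -4 25]
step 0: y = z − H·x̄ = [-5]
step 0: S = H·P̄·Hᵀ + R = [214]
step 0: K = P̄·Hᵀ·S⁻¹ = [1/107; -71/214]
step 0: x' = x̄ + K·y = [-326/107, 355/214]
step 0: P' = (I − K·H)·P̄ = [1068/107 -357/107; -357/107 309/214]
step 1: x̄ = F·x = [-1659/214, -297/107]
step 1: P̄ = F·P·Fᵀ + Q = [12137/214 3249/107; 3249/107 2569/107]
step 1: y = z − H·x̄ = [-2799/214]
step 1: S = H·P̄·Hᵀ + R = [98009/214]
step 1: K = P̄·Hᵀ·S⁻¹ = [-31631/98009; -21912/98009]
step 1: x' = x̄ + K·y = [-346083/98009, 14553/98009]
step 1: P' = (I − K·H)·P̄ = [883248/98009 -262785/98009; -262785/98009 109507/98009]

step 0: x' = [-326/107, 355/214], P' = [1068/107 -357/107; -357/107 309/214]
step 1: x' = [-346083/98009, 14553/98009], P' = [883248/98009 -262785/98009; -262785/98009 109507/98009]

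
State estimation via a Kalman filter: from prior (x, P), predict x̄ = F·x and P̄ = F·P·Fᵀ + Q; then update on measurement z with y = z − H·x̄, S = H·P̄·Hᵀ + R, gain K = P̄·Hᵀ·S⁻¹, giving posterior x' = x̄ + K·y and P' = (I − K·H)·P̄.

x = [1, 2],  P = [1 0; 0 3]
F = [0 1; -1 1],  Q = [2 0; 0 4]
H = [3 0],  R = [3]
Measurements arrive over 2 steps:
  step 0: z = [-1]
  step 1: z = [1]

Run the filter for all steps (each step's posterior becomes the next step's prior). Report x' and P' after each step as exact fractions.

step 0: x' = [-3/16, -5/16], P' = [5/16 3/16; 3/16 101/16]
step 1: x' = [128/415, 138/415], P' = [133/415 98/415; 98/415 2453/415]

step 0: x̄ = F·x = [2, 1]
step 0: P̄ = F·P·Fᵀ + Q = [5 3; 3 8]
step 0: y = z − H·x̄ = [-7]
step 0: S = H·P̄·Hᵀ + R = [48]
step 0: K = P̄·Hᵀ·S⁻¹ = [5/16; 3/16]
step 0: x' = x̄ + K·y = [-3/16, -5/16]
step 0: P' = (I − K·H)·P̄ = [5/16 3/16; 3/16 101/16]
step 1: x̄ = F·x = [-5/16, -1/8]
step 1: P̄ = F·P·Fᵀ + Q = [133/16 49/8; 49/8 41/4]
step 1: y = z − H·x̄ = [31/16]
step 1: S = H·P̄·Hᵀ + R = [1245/16]
step 1: K = P̄·Hᵀ·S⁻¹ = [133/415; 98/415]
step 1: x' = x̄ + K·y = [128/415, 138/415]
step 1: P' = (I − K·H)·P̄ = [133/415 98/415; 98/415 2453/415]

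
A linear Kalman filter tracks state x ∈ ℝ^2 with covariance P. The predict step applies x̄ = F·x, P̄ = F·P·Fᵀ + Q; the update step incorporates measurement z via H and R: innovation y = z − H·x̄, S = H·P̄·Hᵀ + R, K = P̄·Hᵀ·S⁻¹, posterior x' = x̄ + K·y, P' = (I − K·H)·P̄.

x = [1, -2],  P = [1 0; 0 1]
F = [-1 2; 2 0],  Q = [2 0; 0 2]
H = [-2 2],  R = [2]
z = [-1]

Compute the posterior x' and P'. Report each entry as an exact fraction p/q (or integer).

x̄ = F·x = [-5, 2]
P̄ = F·P·Fᵀ + Q = [7 -2; -2 6]
y = z − H·x̄ = [-15]
S = H·P̄·Hᵀ + R = [70]
K = P̄·Hᵀ·S⁻¹ = [-9/35; 8/35]
x' = x̄ + K·y = [-8/7, -10/7]
P' = (I − K·H)·P̄ = [83/35 74/35; 74/35 82/35]

x' = [-8/7, -10/7]
P' = [83/35 74/35; 74/35 82/35]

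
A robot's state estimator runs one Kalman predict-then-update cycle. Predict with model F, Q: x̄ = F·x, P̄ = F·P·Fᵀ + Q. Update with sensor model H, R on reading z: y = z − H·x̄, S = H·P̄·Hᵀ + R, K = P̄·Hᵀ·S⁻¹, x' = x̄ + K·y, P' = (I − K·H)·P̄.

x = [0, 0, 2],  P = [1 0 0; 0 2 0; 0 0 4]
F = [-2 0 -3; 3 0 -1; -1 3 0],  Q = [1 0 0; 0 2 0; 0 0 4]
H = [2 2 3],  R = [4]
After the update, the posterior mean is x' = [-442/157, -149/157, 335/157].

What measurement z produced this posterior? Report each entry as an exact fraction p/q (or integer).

x̄ = F·x = [-6, -2, 0]
P̄ = F·P·Fᵀ + Q = [41 6 2; 6 15 -3; 2 -3 23]
S = H·P̄·Hᵀ + R = [471]
K = P̄·Hᵀ·S⁻¹ = [100/471; 11/157; 67/471]
x' − x̄ = [500/157, 165/157, 335/157] = K·y
y = (KᵀK)⁻¹·Kᵀ·(x' − x̄) = [15]
z = y + H·x̄ = [15] + [-16] = [-1]

z = [-1]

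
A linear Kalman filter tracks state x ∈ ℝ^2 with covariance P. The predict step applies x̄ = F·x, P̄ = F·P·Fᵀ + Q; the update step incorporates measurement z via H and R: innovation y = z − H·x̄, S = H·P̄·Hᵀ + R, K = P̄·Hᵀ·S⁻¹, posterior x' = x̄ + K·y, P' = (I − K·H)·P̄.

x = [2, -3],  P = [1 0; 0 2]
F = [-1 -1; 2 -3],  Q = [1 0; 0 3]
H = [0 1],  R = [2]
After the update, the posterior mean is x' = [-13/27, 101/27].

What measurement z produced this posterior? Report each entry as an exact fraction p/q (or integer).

x̄ = F·x = [1, 13]
P̄ = F·P·Fᵀ + Q = [4 4; 4 25]
S = H·P̄·Hᵀ + R = [27]
K = P̄·Hᵀ·S⁻¹ = [4/27; 25/27]
x' − x̄ = [-40/27, -250/27] = K·y
y = (KᵀK)⁻¹·Kᵀ·(x' − x̄) = [-10]
z = y + H·x̄ = [-10] + [13] = [3]

z = [3]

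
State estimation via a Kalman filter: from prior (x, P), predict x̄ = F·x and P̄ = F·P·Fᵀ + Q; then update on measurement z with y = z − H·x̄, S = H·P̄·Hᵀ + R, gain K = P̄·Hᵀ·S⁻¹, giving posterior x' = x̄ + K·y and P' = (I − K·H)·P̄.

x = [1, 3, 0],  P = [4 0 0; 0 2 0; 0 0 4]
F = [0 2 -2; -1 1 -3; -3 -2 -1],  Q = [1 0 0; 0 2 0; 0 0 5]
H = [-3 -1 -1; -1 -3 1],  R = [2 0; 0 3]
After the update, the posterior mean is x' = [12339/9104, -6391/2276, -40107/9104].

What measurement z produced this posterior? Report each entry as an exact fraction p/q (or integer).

x̄ = F·x = [6, 2, -9]
P̄ = F·P·Fᵀ + Q = [25 28 0; 28 44 20; 0 20 53]
S = H·P̄·Hᵀ + R = [532 474; 474 525]
K = P̄·Hᵀ·S⁻¹ = [-803/18208 -4583/27312; -945/4552 -541/6828; -11669/18208 15439/27312]
x' − x̄ = [-42285/9104, -10943/2276, 41829/9104] = K·y
y = (KᵀK)⁻¹·Kᵀ·(x' − x̄) = [14, 24]
z = y + H·x̄ = [14, 24] + [-11, -21] = [3, 3]

z = [3, 3]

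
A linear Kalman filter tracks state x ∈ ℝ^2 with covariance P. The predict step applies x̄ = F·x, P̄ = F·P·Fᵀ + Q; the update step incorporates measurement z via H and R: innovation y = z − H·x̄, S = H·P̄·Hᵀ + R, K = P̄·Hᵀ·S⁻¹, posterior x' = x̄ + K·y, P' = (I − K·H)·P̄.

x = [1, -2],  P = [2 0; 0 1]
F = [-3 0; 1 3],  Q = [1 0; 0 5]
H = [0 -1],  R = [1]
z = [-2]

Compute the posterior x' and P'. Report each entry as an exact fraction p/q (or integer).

x̄ = F·x = [-3, -5]
P̄ = F·P·Fᵀ + Q = [19 -6; -6 16]
y = z − H·x̄ = [-7]
S = H·P̄·Hᵀ + R = [17]
K = P̄·Hᵀ·S⁻¹ = [6/17; -16/17]
x' = x̄ + K·y = [-93/17, 27/17]
P' = (I − K·H)·P̄ = [287/17 -6/17; -6/17 16/17]

x' = [-93/17, 27/17]
P' = [287/17 -6/17; -6/17 16/17]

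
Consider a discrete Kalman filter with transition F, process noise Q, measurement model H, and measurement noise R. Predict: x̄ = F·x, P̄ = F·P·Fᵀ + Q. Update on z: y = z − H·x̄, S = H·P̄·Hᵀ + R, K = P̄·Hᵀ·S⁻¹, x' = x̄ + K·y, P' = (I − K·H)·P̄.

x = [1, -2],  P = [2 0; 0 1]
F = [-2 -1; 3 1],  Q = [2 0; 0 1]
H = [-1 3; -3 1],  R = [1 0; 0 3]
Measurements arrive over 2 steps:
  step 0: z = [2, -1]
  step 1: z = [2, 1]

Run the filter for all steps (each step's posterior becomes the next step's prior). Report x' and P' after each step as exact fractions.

step 0: x' = [2282/4271, 3526/4271], P' = [1461/4271 573/4271; 573/4271 672/4271]
step 1: x' = [-909697/4448469, 908955/1482823], P' = [1508638/4448469 195781/1482823; 195781/1482823 229614/1482823]

step 0: x̄ = F·x = [0, 1]
step 0: P̄ = F·P·Fᵀ + Q = [11 -13; -13 20]
step 0: y = z − H·x̄ = [-1, -2]
step 0: S = H·P̄·Hᵀ + R = [270 223; 223 200]
step 0: K = P̄·Hᵀ·S⁻¹ = [258/4271 -1270/4271; 1443/4271 -349/4271]
step 0: x' = x̄ + K·y = [2282/4271, 3526/4271]
step 0: P' = (I − K·H)·P̄ = [1461/4271 573/4271; 573/4271 672/4271]
step 1: x̄ = F·x = [-8090/4271, 10372/4271]
step 1: P̄ = F·P·Fᵀ + Q = [17350/4271 -12303/4271; -12303/4271 21530/4271]
step 1: y = z − H·x̄ = [-30664/4271, -30371/4271]
step 1: S = H·P̄·Hᵀ + R = [289209/4271 239670/4271; 239670/4271 264311/4271]
step 1: K = P̄·Hᵀ·S⁻¹ = [253391/4448469 -437619/1482823; 493061/1482823 -119243/1482823]
step 1: x' = x̄ + K·y = [-909697/4448469, 908955/1482823]
step 1: P' = (I − K·H)·P̄ = [1508638/4448469 195781/1482823; 195781/1482823 229614/1482823]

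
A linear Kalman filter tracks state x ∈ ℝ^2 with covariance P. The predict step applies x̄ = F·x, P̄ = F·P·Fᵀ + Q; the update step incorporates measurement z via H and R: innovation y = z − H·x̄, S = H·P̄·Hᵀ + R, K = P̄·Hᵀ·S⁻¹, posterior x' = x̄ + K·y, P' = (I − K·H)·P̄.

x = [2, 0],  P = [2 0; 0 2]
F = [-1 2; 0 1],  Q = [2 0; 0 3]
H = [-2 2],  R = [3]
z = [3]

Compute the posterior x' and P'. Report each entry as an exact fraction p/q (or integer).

x' = [-62/39, -2/39]
P' = [212/39 188/39; 188/39 191/39]

x̄ = F·x = [-2, 0]
P̄ = F·P·Fᵀ + Q = [12 4; 4 5]
y = z − H·x̄ = [-1]
S = H·P̄·Hᵀ + R = [39]
K = P̄·Hᵀ·S⁻¹ = [-16/39; 2/39]
x' = x̄ + K·y = [-62/39, -2/39]
P' = (I − K·H)·P̄ = [212/39 188/39; 188/39 191/39]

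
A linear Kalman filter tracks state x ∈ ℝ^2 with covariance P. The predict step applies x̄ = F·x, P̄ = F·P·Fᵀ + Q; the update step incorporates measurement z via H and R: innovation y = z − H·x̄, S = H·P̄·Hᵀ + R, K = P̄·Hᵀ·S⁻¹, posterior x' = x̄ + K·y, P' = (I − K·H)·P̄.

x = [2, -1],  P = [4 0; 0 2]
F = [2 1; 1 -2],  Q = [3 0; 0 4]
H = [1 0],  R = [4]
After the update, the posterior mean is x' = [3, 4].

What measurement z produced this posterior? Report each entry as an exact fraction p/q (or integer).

x̄ = F·x = [3, 4]
P̄ = F·P·Fᵀ + Q = [21 4; 4 16]
S = H·P̄·Hᵀ + R = [25]
K = P̄·Hᵀ·S⁻¹ = [21/25; 4/25]
x' − x̄ = [0, 0] = K·y
y = (KᵀK)⁻¹·Kᵀ·(x' − x̄) = [0]
z = y + H·x̄ = [0] + [3] = [3]

z = [3]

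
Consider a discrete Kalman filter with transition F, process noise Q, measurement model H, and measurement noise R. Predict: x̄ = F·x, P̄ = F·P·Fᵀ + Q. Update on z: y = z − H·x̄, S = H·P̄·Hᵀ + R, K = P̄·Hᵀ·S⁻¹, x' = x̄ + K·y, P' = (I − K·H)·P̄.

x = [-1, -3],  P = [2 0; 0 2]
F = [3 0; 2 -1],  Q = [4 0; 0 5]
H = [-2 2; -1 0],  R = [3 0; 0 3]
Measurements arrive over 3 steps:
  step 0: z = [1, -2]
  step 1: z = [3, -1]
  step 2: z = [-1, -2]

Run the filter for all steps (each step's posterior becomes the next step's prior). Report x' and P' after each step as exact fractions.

step 0: x' = [103/65, 11/5], P' = [162/65 12/5; 12/5 3]
step 1: x' = [221831/313343, 608561/313343], P' = [705534/313343 650904/313343; 650904/313343 809760/313343]
step 2: x' = [428903057/278753977, 236397297/278753977], P' = [624862866/278753977 576958692/278753977; 576958692/278753977 718897785/278753977]

step 0: x̄ = F·x = [-3, 1]
step 0: P̄ = F·P·Fᵀ + Q = [22 12; 12 15]
step 0: y = z − H·x̄ = [-7, -5]
step 0: S = H·P̄·Hᵀ + R = [55 20; 20 25]
step 0: K = P̄·Hᵀ·S⁻¹ = [-4/65 -54/65; 2/5 -4/5]
step 0: x' = x̄ + K·y = [103/65, 11/5]
step 0: P' = (I − K·H)·P̄ = [162/65 12/5; 12/5 3]
step 1: x̄ = F·x = [309/65, 63/65]
step 1: P̄ = F·P·Fᵀ + Q = [1718/65 504/65; 504/65 544/65]
step 1: y = z − H·x̄ = [687/65, 244/65]
step 1: S = H·P̄·Hᵀ + R = [5211/65 2428/65; 2428/65 1913/65]
step 1: K = P̄·Hᵀ·S⁻¹ = [-36420/313343 -235178/313343; 105904/313343 -216968/313343]
step 1: x' = x̄ + K·y = [221831/313343, 608561/313343]
step 1: P' = (I − K·H)·P̄ = [705534/313343 650904/313343; 650904/313343 809760/313343]
step 2: x̄ = F·x = [665493/313343, -164899/313343]
step 2: P̄ = F·P·Fᵀ + Q = [7603178/313343 2280492/313343; 2280492/313343 2594995/313343]
step 2: y = z − H·x̄ = [1347441/313343, 38807/313343]
step 2: S = H·P̄·Hᵀ + R = [23488785/313343 10645372/313343; 10645372/313343 8543207/313343]
step 2: K = P̄·Hᵀ·S⁻¹ = [-31936116/278753977 -208287622/278753977; 94626062/278753977 -192319564/278753977]
step 2: x' = x̄ + K·y = [428903057/278753977, 236397297/278753977]
step 2: P' = (I − K·H)·P̄ = [624862866/278753977 576958692/278753977; 576958692/278753977 718897785/278753977]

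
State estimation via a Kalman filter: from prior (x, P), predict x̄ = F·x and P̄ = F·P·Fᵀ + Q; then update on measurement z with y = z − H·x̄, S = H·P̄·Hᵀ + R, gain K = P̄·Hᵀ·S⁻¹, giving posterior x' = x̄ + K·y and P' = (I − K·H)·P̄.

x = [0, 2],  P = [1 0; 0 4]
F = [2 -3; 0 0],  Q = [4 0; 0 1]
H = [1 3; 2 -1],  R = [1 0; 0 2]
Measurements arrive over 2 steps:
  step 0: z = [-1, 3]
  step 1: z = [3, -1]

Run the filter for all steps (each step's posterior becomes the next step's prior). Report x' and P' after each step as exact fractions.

step 0: x̄ = F·x = [-6, 0]
step 0: P̄ = F·P·Fᵀ + Q = [44 0; 0 1]
step 0: y = z − H·x̄ = [5, 15]
step 0: S = H·P̄·Hᵀ + R = [54 85; 85 179]
step 0: K = P̄·Hᵀ·S⁻¹ = [396/2441 1012/2441; 622/2441 -309/2441]
step 0: x' = x̄ + K·y = [2514/2441, -1525/2441]
step 0: P' = (I − K·H)·P̄ = [924/2441 -176/2441; -176/2441 266/2441]
step 1: x̄ = F·x = [9603/2441, 0]
step 1: P̄ = F·P·Fᵀ + Q = [17966/2441 0; 0 1]
step 1: y = z − H·x̄ = [-2280/2441, -21647/2441]
step 1: S = H·P̄·Hᵀ + R = [42376/2441 28609/2441; 28609/2441 79187/2441]
step 1: K = P̄·Hᵀ·S⁻¹ = [161694/1039391 413218/1039391; 266170/1039391 -128203/1039391]
step 1: x' = x̄ + K·y = [273527/1039391, 888301/1039391]
step 1: P' = (I − K·H)·P̄ = [377286/1039391 -71864/1039391; -71864/1039391 112678/1039391]

step 0: x' = [2514/2441, -1525/2441], P' = [924/2441 -176/2441; -176/2441 266/2441]
step 1: x' = [273527/1039391, 888301/1039391], P' = [377286/1039391 -71864/1039391; -71864/1039391 112678/1039391]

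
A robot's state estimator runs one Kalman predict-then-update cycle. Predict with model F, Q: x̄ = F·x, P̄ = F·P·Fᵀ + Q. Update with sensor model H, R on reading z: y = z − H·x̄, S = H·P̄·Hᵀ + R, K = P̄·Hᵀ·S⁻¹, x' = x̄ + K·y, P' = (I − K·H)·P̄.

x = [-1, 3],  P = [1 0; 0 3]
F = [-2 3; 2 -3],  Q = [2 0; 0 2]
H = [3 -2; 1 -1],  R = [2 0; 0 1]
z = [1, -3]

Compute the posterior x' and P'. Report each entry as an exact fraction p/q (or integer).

x' = [651/1187, 1417/1187]
P' = [834/1187 962/1187; 962/1187 1474/1187]

x̄ = F·x = [11, -11]
P̄ = F·P·Fᵀ + Q = [33 -31; -31 33]
y = z − H·x̄ = [-54, -25]
S = H·P̄·Hᵀ + R = [803 320; 320 129]
K = P̄·Hᵀ·S⁻¹ = [289/1187 -128/1187; -31/1187 -512/1187]
x' = x̄ + K·y = [651/1187, 1417/1187]
P' = (I − K·H)·P̄ = [834/1187 962/1187; 962/1187 1474/1187]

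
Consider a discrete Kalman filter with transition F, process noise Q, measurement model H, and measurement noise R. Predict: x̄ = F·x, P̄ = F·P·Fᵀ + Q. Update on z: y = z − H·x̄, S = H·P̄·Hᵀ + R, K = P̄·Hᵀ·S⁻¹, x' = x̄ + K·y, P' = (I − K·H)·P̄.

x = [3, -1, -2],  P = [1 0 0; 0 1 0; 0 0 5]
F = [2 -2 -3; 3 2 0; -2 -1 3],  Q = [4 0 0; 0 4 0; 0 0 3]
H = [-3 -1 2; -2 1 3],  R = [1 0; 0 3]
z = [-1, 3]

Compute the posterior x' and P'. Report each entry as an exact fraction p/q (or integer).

x' = [2741/3723, 5014/3723, 4412/3723]
P' = [309455/78183 -309656/78183 304139/78183; -309656/78183 371327/78183 -295934/78183; 304139/78183 -295934/78183 311099/78183]

x̄ = F·x = [14, 7, -11]
P̄ = F·P·Fᵀ + Q = [57 2 -47; 2 17 -8; -47 -8 53]
y = z − H·x̄ = [70, 57]
S = H·P̄·Hᵀ + R = [1351 1260; 1260 1233]
K = P̄·Hᵀ·S⁻¹ = [-1159/8687 -769/11169; -3803/8687 4897/11169; 635/8687 1385/11169]
x' = x̄ + K·y = [2741/3723, 5014/3723, 4412/3723]
P' = (I − K·H)·P̄ = [309455/78183 -309656/78183 304139/78183; -309656/78183 371327/78183 -295934/78183; 304139/78183 -295934/78183 311099/78183]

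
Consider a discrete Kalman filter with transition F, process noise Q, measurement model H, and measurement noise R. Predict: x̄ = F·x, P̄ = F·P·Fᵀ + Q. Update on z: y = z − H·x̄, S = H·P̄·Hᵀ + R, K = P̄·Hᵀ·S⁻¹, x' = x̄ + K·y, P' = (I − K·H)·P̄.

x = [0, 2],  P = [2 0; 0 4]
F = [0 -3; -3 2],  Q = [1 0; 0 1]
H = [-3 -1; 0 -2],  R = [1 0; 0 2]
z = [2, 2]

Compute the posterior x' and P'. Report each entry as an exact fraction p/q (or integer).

x̄ = F·x = [-6, 4]
P̄ = F·P·Fᵀ + Q = [37 -24; -24 35]
y = z − H·x̄ = [-12, 10]
S = H·P̄·Hᵀ + R = [225 -74; -74 142]
K = P̄·Hᵀ·S⁻¹ = [-4401/13237 2181/13237; 37/13237 -6506/13237]
x' = x̄ + K·y = [-4800/13237, -12556/13237]
P' = (I − K·H)·P̄ = [2194/13237 -2181/13237; -2181/13237 6506/13237]

x' = [-4800/13237, -12556/13237]
P' = [2194/13237 -2181/13237; -2181/13237 6506/13237]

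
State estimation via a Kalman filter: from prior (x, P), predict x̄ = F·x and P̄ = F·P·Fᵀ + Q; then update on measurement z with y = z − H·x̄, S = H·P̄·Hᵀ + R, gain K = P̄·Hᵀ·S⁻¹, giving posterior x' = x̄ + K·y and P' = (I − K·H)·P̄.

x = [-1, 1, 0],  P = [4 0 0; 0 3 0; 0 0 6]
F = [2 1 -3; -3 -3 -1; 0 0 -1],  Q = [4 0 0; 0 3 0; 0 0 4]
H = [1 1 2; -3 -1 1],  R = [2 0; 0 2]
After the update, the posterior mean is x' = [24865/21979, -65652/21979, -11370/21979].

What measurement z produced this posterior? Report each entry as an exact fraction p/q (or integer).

x̄ = F·x = [-1, 0, 0]
P̄ = F·P·Fᵀ + Q = [77 -15 18; -15 72 6; 18 6 10]
S = H·P̄·Hᵀ + R = [257 -319; -319 567]
K = P̄·Hᵀ·S⁻¹ = [-3798/21979 -9812/21979; 16212/21979 8307/21979; 4499/21979 593/21979]
x' − x̄ = [46844/21979, -65652/21979, -11370/21979] = K·y
y = (KᵀK)⁻¹·Kᵀ·(x' − x̄) = [-2, -4]
z = y + H·x̄ = [-2, -4] + [-1, 3] = [-3, -1]

z = [-3, -1]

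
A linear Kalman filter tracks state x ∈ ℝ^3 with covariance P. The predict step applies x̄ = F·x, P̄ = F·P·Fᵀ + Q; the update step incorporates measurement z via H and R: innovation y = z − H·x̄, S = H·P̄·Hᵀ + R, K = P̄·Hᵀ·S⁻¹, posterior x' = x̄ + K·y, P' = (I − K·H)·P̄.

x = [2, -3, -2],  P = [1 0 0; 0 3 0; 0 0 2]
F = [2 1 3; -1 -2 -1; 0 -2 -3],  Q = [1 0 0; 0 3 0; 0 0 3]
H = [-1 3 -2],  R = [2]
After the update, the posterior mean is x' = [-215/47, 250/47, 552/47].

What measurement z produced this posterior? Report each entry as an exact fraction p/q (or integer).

z = [-3]

x̄ = F·x = [-5, 6, 12]
P̄ = F·P·Fᵀ + Q = [26 -14 -24; -14 18 18; -24 18 33]
S = H·P̄·Hᵀ + R = [94]
K = P̄·Hᵀ·S⁻¹ = [-10/47; 16/47; 6/47]
x' − x̄ = [20/47, -32/47, -12/47] = K·y
y = (KᵀK)⁻¹·Kᵀ·(x' − x̄) = [-2]
z = y + H·x̄ = [-2] + [-1] = [-3]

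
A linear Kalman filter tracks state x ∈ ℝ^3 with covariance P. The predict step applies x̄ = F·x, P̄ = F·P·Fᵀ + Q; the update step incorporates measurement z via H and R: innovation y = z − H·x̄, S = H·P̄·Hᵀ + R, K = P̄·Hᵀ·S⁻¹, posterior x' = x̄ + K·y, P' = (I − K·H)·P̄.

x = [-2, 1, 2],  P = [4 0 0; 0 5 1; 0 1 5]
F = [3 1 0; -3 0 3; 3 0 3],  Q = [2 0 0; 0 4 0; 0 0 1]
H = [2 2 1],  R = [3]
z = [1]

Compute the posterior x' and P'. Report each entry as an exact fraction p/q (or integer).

x' = [-3392/525, 4831/525, -2314/525]
P' = [19094/525 -23992/525 9973/525; -23992/525 31856/525 -15389/525; 9973/525 -15389/525 11366/525]

x̄ = F·x = [-5, 12, 0]
P̄ = F·P·Fᵀ + Q = [43 -33 39; -33 85 9; 39 9 82]
y = z − H·x̄ = [-13]
S = H·P̄·Hᵀ + R = [525]
K = P̄·Hᵀ·S⁻¹ = [59/525; 113/525; 178/525]
x' = x̄ + K·y = [-3392/525, 4831/525, -2314/525]
P' = (I − K·H)·P̄ = [19094/525 -23992/525 9973/525; -23992/525 31856/525 -15389/525; 9973/525 -15389/525 11366/525]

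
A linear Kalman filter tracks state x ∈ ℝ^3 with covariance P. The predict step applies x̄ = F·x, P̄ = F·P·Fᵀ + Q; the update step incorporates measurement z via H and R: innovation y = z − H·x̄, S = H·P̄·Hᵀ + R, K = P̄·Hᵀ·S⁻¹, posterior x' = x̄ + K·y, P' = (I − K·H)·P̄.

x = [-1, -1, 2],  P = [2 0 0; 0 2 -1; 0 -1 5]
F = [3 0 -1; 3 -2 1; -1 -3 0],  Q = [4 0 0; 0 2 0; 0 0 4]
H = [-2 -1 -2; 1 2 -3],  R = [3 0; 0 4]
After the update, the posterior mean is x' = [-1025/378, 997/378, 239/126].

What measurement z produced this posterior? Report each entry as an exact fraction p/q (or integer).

x̄ = F·x = [-5, 1, 4]
P̄ = F·P·Fᵀ + Q = [27 11 -9; 11 37 9; -9 9 24]
S = H·P̄·Hᵀ + R = [252 -84; -84 385]
K = P̄·Hᵀ·S⁻¹ = [-239/1836 181/1071; -3539/12852 97/1071; -967/4284 -76/357]
x' − x̄ = [865/378, 619/378, -265/126] = K·y
y = (KᵀK)⁻¹·Kᵀ·(x' − x̄) = [-2, 12]
z = y + H·x̄ = [-2, 12] + [1, -15] = [-1, -3]

z = [-1, -3]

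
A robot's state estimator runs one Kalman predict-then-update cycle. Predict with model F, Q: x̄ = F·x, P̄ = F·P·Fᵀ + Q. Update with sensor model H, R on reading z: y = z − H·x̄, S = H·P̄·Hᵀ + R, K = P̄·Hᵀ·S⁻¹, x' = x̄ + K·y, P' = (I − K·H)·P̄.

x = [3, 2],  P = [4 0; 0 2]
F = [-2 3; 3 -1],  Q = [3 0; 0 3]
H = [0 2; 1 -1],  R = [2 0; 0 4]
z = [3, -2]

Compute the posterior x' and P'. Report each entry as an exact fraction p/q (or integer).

x' = [173/284, 7/4]
P' = [5701/1704 7/24; 7/24 11/24]

x̄ = F·x = [0, 7]
P̄ = F·P·Fᵀ + Q = [37 -30; -30 41]
y = z − H·x̄ = [-11, 5]
S = H·P̄·Hᵀ + R = [166 -142; -142 142]
K = P̄·Hᵀ·S⁻¹ = [7/24 1301/1704; 11/24 -1/24]
x' = x̄ + K·y = [173/284, 7/4]
P' = (I − K·H)·P̄ = [5701/1704 7/24; 7/24 11/24]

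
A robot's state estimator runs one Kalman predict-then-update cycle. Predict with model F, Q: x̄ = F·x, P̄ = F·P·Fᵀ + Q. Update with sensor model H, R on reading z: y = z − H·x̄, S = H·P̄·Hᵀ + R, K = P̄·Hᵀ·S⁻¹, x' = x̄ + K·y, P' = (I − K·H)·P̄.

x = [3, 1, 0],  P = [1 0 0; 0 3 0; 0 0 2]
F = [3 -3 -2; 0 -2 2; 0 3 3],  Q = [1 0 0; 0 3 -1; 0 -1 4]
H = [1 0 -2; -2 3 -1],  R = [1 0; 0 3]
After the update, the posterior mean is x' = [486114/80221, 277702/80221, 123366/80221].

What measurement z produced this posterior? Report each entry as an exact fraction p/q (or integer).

z = [3, -3]

x̄ = F·x = [6, -2, 3]
P̄ = F·P·Fᵀ + Q = [45 10 -39; 10 23 -7; -39 -7 49]
S = H·P̄·Hᵀ + R = [398 -37; -37 205]
K = P̄·Hᵀ·S⁻¹ = [24438/80221 -3807/80221; 6992/80221 23176/80221; -27789/80221 -1885/80221]
x' − x̄ = [4788/80221, 438144/80221, -117297/80221] = K·y
y = (KᵀK)⁻¹·Kᵀ·(x' − x̄) = [3, 18]
z = y + H·x̄ = [3, 18] + [0, -21] = [3, -3]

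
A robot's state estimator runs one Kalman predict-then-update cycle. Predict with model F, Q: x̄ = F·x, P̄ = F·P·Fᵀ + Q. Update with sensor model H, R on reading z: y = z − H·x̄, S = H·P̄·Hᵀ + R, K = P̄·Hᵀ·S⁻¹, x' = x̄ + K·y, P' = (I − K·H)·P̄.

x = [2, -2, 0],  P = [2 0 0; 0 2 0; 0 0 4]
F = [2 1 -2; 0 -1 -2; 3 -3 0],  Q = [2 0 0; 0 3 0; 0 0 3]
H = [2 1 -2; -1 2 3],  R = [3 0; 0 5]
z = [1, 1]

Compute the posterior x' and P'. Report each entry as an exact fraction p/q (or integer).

x̄ = F·x = [2, 2, 12]
P̄ = F·P·Fᵀ + Q = [28 14 6; 14 21 6; 6 6 39]
y = z − H·x̄ = [19, -37]
S = H·P̄·Hᵀ + R = [276 -164; -164 448]
K = P̄·Hᵀ·S⁻¹ = [3617/12094 905/6047; 3015/12094 4691/24188; -1677/24188 6027/24188]
x' = x̄ + K·y = [25941/12094, -10621/24188, 17697/12094]
P' = (I − K·H)·P̄ = [48133/6047 -47773/12094 33477/6047; -47773/12094 17263/6047 -70065/24188; 33477/6047 -70065/24188 101391/24188]

x' = [25941/12094, -10621/24188, 17697/12094]
P' = [48133/6047 -47773/12094 33477/6047; -47773/12094 17263/6047 -70065/24188; 33477/6047 -70065/24188 101391/24188]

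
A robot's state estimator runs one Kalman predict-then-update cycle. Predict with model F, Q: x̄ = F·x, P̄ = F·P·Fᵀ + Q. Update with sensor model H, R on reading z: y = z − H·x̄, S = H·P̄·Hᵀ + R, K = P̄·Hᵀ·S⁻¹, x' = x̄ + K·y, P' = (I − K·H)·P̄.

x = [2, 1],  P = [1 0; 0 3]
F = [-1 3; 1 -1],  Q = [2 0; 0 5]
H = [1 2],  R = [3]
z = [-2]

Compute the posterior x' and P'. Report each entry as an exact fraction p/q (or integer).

x̄ = F·x = [1, 1]
P̄ = F·P·Fᵀ + Q = [30 -10; -10 9]
y = z − H·x̄ = [-5]
S = H·P̄·Hᵀ + R = [29]
K = P̄·Hᵀ·S⁻¹ = [10/29; 8/29]
x' = x̄ + K·y = [-21/29, -11/29]
P' = (I − K·H)·P̄ = [770/29 -370/29; -370/29 197/29]

x' = [-21/29, -11/29]
P' = [770/29 -370/29; -370/29 197/29]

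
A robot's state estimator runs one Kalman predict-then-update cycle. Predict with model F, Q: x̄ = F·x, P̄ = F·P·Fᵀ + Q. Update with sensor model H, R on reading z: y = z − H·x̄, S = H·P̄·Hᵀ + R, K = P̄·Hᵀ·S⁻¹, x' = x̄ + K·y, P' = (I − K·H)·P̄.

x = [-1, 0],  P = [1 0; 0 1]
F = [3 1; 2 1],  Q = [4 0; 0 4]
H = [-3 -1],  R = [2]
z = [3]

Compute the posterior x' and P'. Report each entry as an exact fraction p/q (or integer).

x̄ = F·x = [-3, -2]
P̄ = F·P·Fᵀ + Q = [14 7; 7 9]
y = z − H·x̄ = [-8]
S = H·P̄·Hᵀ + R = [179]
K = P̄·Hᵀ·S⁻¹ = [-49/179; -30/179]
x' = x̄ + K·y = [-145/179, -118/179]
P' = (I − K·H)·P̄ = [105/179 -217/179; -217/179 711/179]

x' = [-145/179, -118/179]
P' = [105/179 -217/179; -217/179 711/179]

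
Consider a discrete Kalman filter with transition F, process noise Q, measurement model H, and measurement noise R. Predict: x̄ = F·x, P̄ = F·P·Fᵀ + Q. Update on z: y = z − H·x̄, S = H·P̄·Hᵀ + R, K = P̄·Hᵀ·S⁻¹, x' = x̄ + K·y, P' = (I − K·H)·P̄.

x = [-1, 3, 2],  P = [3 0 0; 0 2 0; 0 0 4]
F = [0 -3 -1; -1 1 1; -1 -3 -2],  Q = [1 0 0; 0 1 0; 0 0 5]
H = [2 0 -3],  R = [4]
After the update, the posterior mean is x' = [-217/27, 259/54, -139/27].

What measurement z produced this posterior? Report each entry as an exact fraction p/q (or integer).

x̄ = F·x = [-11, 6, -12]
P̄ = F·P·Fᵀ + Q = [23 -10 26; -10 10 -11; 26 -11 42]
S = H·P̄·Hᵀ + R = [162]
K = P̄·Hᵀ·S⁻¹ = [-16/81; 13/162; -37/81]
x' − x̄ = [80/27, -65/54, 185/27] = K·y
y = (KᵀK)⁻¹·Kᵀ·(x' − x̄) = [-15]
z = y + H·x̄ = [-15] + [14] = [-1]

z = [-1]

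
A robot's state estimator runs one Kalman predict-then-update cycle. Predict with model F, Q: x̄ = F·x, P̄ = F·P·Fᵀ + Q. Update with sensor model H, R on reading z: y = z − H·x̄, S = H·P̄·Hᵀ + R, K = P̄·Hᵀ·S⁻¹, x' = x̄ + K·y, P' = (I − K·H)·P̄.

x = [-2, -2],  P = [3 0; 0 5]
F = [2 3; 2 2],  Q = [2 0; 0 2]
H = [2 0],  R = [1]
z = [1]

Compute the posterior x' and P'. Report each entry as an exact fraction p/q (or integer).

x̄ = F·x = [-10, -8]
P̄ = F·P·Fᵀ + Q = [59 42; 42 34]
y = z − H·x̄ = [21]
S = H·P̄·Hᵀ + R = [237]
K = P̄·Hᵀ·S⁻¹ = [118/237; 28/79]
x' = x̄ + K·y = [36/79, -44/79]
P' = (I − K·H)·P̄ = [59/237 14/79; 14/79 334/79]

x' = [36/79, -44/79]
P' = [59/237 14/79; 14/79 334/79]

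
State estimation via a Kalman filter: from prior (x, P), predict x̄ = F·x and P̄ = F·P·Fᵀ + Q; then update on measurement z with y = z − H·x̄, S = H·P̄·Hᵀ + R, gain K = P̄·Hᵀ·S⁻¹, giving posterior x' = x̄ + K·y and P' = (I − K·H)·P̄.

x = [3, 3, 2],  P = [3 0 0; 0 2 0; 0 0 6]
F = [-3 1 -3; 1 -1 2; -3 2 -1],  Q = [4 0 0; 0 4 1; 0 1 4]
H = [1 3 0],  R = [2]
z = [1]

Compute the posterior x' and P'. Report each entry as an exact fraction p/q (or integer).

x̄ = F·x = [-12, 4, -5]
P̄ = F·P·Fᵀ + Q = [87 -47 49; -47 33 -24; 49 -24 45]
y = z − H·x̄ = [1]
S = H·P̄·Hᵀ + R = [104]
K = P̄·Hᵀ·S⁻¹ = [-27/52; 1/2; -23/104]
x' = x̄ + K·y = [-651/52, 9/2, -543/104]
P' = (I − K·H)·P̄ = [1533/26 -20 1927/52; -20 7 -25/2; 1927/52 -25/2 4151/104]

x' = [-651/52, 9/2, -543/104]
P' = [1533/26 -20 1927/52; -20 7 -25/2; 1927/52 -25/2 4151/104]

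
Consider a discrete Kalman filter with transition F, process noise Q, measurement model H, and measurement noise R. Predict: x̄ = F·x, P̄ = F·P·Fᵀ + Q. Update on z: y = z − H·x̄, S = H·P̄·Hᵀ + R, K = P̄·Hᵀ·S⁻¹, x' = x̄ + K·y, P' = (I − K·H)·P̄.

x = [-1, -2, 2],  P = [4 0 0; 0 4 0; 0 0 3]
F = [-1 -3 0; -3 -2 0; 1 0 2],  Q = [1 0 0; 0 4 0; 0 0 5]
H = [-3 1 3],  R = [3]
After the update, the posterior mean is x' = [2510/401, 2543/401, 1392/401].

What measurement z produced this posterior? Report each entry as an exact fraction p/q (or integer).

z = [-2]

x̄ = F·x = [7, 7, 3]
P̄ = F·P·Fᵀ + Q = [41 36 -4; 36 56 -12; -4 -12 21]
S = H·P̄·Hᵀ + R = [401]
K = P̄·Hᵀ·S⁻¹ = [-99/401; -88/401; 63/401]
x' − x̄ = [-297/401, -264/401, 189/401] = K·y
y = (KᵀK)⁻¹·Kᵀ·(x' − x̄) = [3]
z = y + H·x̄ = [3] + [-5] = [-2]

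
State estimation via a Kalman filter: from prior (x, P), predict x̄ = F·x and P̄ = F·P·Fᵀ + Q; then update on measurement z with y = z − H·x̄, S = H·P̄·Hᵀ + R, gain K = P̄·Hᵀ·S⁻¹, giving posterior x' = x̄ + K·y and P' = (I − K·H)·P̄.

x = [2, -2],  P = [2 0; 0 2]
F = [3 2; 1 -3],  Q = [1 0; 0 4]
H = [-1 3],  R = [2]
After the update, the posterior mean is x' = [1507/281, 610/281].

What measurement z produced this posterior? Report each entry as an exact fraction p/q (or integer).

z = [1]

x̄ = F·x = [2, 8]
P̄ = F·P·Fᵀ + Q = [27 -6; -6 24]
S = H·P̄·Hᵀ + R = [281]
K = P̄·Hᵀ·S⁻¹ = [-45/281; 78/281]
x' − x̄ = [945/281, -1638/281] = K·y
y = (KᵀK)⁻¹·Kᵀ·(x' − x̄) = [-21]
z = y + H·x̄ = [-21] + [22] = [1]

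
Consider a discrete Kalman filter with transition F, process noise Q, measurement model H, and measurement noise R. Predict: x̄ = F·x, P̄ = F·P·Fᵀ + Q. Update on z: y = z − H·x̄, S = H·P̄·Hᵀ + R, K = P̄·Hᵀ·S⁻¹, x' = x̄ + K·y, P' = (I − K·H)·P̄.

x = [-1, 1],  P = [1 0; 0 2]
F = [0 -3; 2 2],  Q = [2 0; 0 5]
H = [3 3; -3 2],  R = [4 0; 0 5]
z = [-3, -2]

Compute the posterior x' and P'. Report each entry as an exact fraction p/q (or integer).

x' = [-2103/46273, -46730/46273]
P' = [12356/46273 -4356/46273; -4356/46273 16216/46273]

x̄ = F·x = [-3, 0]
P̄ = F·P·Fᵀ + Q = [20 -12; -12 17]
y = z − H·x̄ = [6, -11]
S = H·P̄·Hᵀ + R = [121 -42; -42 397]
K = P̄·Hᵀ·S⁻¹ = [6000/46273 -9156/46273; 8895/46273 9100/46273]
x' = x̄ + K·y = [-2103/46273, -46730/46273]
P' = (I − K·H)·P̄ = [12356/46273 -4356/46273; -4356/46273 16216/46273]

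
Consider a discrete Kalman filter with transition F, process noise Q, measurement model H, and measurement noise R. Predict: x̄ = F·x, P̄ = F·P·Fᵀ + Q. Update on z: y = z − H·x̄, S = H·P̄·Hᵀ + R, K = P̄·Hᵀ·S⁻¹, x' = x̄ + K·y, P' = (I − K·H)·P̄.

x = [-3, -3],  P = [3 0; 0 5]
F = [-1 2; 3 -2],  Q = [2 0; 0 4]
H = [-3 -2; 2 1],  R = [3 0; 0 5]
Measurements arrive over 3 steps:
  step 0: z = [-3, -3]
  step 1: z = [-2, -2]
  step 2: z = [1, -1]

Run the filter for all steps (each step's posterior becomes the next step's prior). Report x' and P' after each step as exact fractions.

step 0: x̄ = F·x = [-3, -3]
step 0: P̄ = F·P·Fᵀ + Q = [25 -29; -29 51]
step 0: y = z − H·x̄ = [-18, 6]
step 0: S = H·P̄·Hᵀ + R = [84 -49; -49 40]
step 0: K = P̄·Hᵀ·S⁻¹ = [349/959 133/137; -943/959 -189/137]
step 0: x' = x̄ + K·y = [-3573/959, 6159/959]
step 0: P' = (I − K·H)·P̄ = [10357/959 -16059/959; -16059/959 25503/959]
step 1: x̄ = F·x = [15891/959, -3291/137]
step 1: P̄ = F·P·Fᵀ + Q = [178523/959 -37365/137; -37365/137 55967/137]
step 1: y = z − H·x̄ = [-319/959, -10663/959]
step 1: S = H·P̄·Hᵀ + R = [38000/959 -23791/959; -23791/959 64436/959]
step 1: K = P̄·Hᵀ·S⁻¹ = [1531823/1963041 3474709/1963041; -1060867/654347 -1725459/654347]
step 1: x' = x̄ + K·y = [-2205349/654347, 3819389/654347]
step 1: P' = (I − K·H)·P̄ = [39342559/1963041 -20437191/654347; -20437191/654347 32247087/654347]
step 2: x̄ = F·x = [9844127/654347, -14254825/654347]
step 2: P̄ = F·P·Fᵀ + Q = [675479977/1963041 -331828435/654347; -331828435/654347 494879705/654347]
step 2: y = z − H·x̄ = [1677078/654347, -6087776/654347]
step 2: S = H·P̄·Hᵀ + R = [25980572/654347 -17920319/654347; -17920319/654347 214433008/1963041]
step 2: K = P̄·Hᵀ·S⁻¹ = [5860735525/7041644119 13142588207/7041644119; -11990275835/7041644119 -19633240875/7041644119]
step 2: x' = x̄ + K·y = [-1316401627/7041644119, -1472093315/7041644119]
step 2: P' = (I − K·H)·P̄ = [149008088645/7041644119 -232303236255/7041644119; -232303236255/7041644119 366440268135/7041644119]

step 0: x' = [-3573/959, 6159/959], P' = [10357/959 -16059/959; -16059/959 25503/959]
step 1: x' = [-2205349/654347, 3819389/654347], P' = [39342559/1963041 -20437191/654347; -20437191/654347 32247087/654347]
step 2: x' = [-1316401627/7041644119, -1472093315/7041644119], P' = [149008088645/7041644119 -232303236255/7041644119; -232303236255/7041644119 366440268135/7041644119]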